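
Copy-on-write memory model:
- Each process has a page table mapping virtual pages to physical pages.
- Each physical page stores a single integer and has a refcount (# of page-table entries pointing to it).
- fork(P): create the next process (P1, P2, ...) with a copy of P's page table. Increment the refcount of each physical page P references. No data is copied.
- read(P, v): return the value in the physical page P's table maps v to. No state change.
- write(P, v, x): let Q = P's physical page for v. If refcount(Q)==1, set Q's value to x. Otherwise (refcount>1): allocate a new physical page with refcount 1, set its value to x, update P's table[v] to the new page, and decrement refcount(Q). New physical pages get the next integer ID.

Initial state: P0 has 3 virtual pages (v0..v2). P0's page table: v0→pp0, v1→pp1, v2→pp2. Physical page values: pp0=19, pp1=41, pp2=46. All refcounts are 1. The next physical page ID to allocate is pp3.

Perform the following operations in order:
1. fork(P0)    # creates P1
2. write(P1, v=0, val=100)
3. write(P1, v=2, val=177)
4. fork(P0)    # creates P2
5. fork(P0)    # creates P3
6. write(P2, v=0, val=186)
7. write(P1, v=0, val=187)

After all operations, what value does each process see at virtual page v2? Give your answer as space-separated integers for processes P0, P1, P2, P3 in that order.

Op 1: fork(P0) -> P1. 3 ppages; refcounts: pp0:2 pp1:2 pp2:2
Op 2: write(P1, v0, 100). refcount(pp0)=2>1 -> COPY to pp3. 4 ppages; refcounts: pp0:1 pp1:2 pp2:2 pp3:1
Op 3: write(P1, v2, 177). refcount(pp2)=2>1 -> COPY to pp4. 5 ppages; refcounts: pp0:1 pp1:2 pp2:1 pp3:1 pp4:1
Op 4: fork(P0) -> P2. 5 ppages; refcounts: pp0:2 pp1:3 pp2:2 pp3:1 pp4:1
Op 5: fork(P0) -> P3. 5 ppages; refcounts: pp0:3 pp1:4 pp2:3 pp3:1 pp4:1
Op 6: write(P2, v0, 186). refcount(pp0)=3>1 -> COPY to pp5. 6 ppages; refcounts: pp0:2 pp1:4 pp2:3 pp3:1 pp4:1 pp5:1
Op 7: write(P1, v0, 187). refcount(pp3)=1 -> write in place. 6 ppages; refcounts: pp0:2 pp1:4 pp2:3 pp3:1 pp4:1 pp5:1
P0: v2 -> pp2 = 46
P1: v2 -> pp4 = 177
P2: v2 -> pp2 = 46
P3: v2 -> pp2 = 46

Answer: 46 177 46 46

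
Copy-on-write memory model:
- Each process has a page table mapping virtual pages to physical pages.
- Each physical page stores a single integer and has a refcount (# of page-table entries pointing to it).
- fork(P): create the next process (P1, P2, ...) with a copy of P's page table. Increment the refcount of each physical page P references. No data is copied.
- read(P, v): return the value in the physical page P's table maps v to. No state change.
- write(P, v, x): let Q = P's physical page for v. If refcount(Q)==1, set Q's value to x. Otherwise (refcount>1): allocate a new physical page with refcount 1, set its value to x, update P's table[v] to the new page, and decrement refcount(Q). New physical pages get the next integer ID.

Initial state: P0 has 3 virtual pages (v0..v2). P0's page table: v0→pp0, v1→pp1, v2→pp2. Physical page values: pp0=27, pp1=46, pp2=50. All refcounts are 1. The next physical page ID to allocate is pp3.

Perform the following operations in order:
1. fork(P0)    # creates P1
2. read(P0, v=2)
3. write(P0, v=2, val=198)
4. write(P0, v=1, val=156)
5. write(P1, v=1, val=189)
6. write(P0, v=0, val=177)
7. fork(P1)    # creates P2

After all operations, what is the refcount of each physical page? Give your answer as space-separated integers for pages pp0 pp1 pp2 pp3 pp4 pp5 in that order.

Answer: 2 2 2 1 1 1

Derivation:
Op 1: fork(P0) -> P1. 3 ppages; refcounts: pp0:2 pp1:2 pp2:2
Op 2: read(P0, v2) -> 50. No state change.
Op 3: write(P0, v2, 198). refcount(pp2)=2>1 -> COPY to pp3. 4 ppages; refcounts: pp0:2 pp1:2 pp2:1 pp3:1
Op 4: write(P0, v1, 156). refcount(pp1)=2>1 -> COPY to pp4. 5 ppages; refcounts: pp0:2 pp1:1 pp2:1 pp3:1 pp4:1
Op 5: write(P1, v1, 189). refcount(pp1)=1 -> write in place. 5 ppages; refcounts: pp0:2 pp1:1 pp2:1 pp3:1 pp4:1
Op 6: write(P0, v0, 177). refcount(pp0)=2>1 -> COPY to pp5. 6 ppages; refcounts: pp0:1 pp1:1 pp2:1 pp3:1 pp4:1 pp5:1
Op 7: fork(P1) -> P2. 6 ppages; refcounts: pp0:2 pp1:2 pp2:2 pp3:1 pp4:1 pp5:1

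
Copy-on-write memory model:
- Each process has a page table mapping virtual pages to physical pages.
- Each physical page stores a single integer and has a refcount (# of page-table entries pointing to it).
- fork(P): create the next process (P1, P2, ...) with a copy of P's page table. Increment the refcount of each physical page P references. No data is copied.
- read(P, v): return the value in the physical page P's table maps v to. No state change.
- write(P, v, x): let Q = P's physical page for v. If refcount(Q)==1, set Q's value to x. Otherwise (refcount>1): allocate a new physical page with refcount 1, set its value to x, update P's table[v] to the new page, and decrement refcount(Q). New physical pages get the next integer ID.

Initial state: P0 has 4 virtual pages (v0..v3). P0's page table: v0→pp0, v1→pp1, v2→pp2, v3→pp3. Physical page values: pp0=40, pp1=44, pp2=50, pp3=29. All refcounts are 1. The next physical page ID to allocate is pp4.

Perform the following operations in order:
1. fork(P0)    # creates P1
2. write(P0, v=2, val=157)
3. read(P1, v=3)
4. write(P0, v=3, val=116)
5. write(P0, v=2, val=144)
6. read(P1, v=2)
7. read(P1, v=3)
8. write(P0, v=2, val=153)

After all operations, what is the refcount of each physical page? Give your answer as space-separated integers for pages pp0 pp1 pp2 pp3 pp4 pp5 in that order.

Op 1: fork(P0) -> P1. 4 ppages; refcounts: pp0:2 pp1:2 pp2:2 pp3:2
Op 2: write(P0, v2, 157). refcount(pp2)=2>1 -> COPY to pp4. 5 ppages; refcounts: pp0:2 pp1:2 pp2:1 pp3:2 pp4:1
Op 3: read(P1, v3) -> 29. No state change.
Op 4: write(P0, v3, 116). refcount(pp3)=2>1 -> COPY to pp5. 6 ppages; refcounts: pp0:2 pp1:2 pp2:1 pp3:1 pp4:1 pp5:1
Op 5: write(P0, v2, 144). refcount(pp4)=1 -> write in place. 6 ppages; refcounts: pp0:2 pp1:2 pp2:1 pp3:1 pp4:1 pp5:1
Op 6: read(P1, v2) -> 50. No state change.
Op 7: read(P1, v3) -> 29. No state change.
Op 8: write(P0, v2, 153). refcount(pp4)=1 -> write in place. 6 ppages; refcounts: pp0:2 pp1:2 pp2:1 pp3:1 pp4:1 pp5:1

Answer: 2 2 1 1 1 1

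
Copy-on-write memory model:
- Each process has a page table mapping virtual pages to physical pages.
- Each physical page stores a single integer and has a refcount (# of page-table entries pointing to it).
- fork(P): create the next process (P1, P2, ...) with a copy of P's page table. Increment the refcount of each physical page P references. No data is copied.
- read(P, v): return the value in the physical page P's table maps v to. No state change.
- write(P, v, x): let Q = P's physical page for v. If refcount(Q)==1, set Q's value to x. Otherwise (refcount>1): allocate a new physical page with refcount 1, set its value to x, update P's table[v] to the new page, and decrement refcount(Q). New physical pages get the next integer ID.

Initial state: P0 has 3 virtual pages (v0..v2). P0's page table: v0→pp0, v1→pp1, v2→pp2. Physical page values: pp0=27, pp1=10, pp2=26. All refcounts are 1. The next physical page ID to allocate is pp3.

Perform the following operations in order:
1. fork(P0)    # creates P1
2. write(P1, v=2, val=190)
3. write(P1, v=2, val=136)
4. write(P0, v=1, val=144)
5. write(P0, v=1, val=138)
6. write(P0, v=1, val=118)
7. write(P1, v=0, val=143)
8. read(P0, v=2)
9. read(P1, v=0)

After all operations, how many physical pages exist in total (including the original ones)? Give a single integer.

Op 1: fork(P0) -> P1. 3 ppages; refcounts: pp0:2 pp1:2 pp2:2
Op 2: write(P1, v2, 190). refcount(pp2)=2>1 -> COPY to pp3. 4 ppages; refcounts: pp0:2 pp1:2 pp2:1 pp3:1
Op 3: write(P1, v2, 136). refcount(pp3)=1 -> write in place. 4 ppages; refcounts: pp0:2 pp1:2 pp2:1 pp3:1
Op 4: write(P0, v1, 144). refcount(pp1)=2>1 -> COPY to pp4. 5 ppages; refcounts: pp0:2 pp1:1 pp2:1 pp3:1 pp4:1
Op 5: write(P0, v1, 138). refcount(pp4)=1 -> write in place. 5 ppages; refcounts: pp0:2 pp1:1 pp2:1 pp3:1 pp4:1
Op 6: write(P0, v1, 118). refcount(pp4)=1 -> write in place. 5 ppages; refcounts: pp0:2 pp1:1 pp2:1 pp3:1 pp4:1
Op 7: write(P1, v0, 143). refcount(pp0)=2>1 -> COPY to pp5. 6 ppages; refcounts: pp0:1 pp1:1 pp2:1 pp3:1 pp4:1 pp5:1
Op 8: read(P0, v2) -> 26. No state change.
Op 9: read(P1, v0) -> 143. No state change.

Answer: 6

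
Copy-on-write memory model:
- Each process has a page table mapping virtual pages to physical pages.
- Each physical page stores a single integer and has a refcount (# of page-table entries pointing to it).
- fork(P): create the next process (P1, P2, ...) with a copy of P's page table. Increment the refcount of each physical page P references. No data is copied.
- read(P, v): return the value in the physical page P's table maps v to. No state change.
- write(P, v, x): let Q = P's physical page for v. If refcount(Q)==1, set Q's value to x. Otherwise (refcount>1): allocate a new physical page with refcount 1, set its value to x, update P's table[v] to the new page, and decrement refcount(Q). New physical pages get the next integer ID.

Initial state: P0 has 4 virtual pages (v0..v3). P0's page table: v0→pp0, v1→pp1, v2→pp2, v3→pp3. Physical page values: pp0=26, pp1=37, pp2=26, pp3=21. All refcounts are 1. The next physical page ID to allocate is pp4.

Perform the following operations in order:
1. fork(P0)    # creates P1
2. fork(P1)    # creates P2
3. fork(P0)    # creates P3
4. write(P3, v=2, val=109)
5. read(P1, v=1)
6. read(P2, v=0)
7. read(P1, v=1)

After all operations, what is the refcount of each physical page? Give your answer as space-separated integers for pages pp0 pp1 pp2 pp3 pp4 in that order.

Op 1: fork(P0) -> P1. 4 ppages; refcounts: pp0:2 pp1:2 pp2:2 pp3:2
Op 2: fork(P1) -> P2. 4 ppages; refcounts: pp0:3 pp1:3 pp2:3 pp3:3
Op 3: fork(P0) -> P3. 4 ppages; refcounts: pp0:4 pp1:4 pp2:4 pp3:4
Op 4: write(P3, v2, 109). refcount(pp2)=4>1 -> COPY to pp4. 5 ppages; refcounts: pp0:4 pp1:4 pp2:3 pp3:4 pp4:1
Op 5: read(P1, v1) -> 37. No state change.
Op 6: read(P2, v0) -> 26. No state change.
Op 7: read(P1, v1) -> 37. No state change.

Answer: 4 4 3 4 1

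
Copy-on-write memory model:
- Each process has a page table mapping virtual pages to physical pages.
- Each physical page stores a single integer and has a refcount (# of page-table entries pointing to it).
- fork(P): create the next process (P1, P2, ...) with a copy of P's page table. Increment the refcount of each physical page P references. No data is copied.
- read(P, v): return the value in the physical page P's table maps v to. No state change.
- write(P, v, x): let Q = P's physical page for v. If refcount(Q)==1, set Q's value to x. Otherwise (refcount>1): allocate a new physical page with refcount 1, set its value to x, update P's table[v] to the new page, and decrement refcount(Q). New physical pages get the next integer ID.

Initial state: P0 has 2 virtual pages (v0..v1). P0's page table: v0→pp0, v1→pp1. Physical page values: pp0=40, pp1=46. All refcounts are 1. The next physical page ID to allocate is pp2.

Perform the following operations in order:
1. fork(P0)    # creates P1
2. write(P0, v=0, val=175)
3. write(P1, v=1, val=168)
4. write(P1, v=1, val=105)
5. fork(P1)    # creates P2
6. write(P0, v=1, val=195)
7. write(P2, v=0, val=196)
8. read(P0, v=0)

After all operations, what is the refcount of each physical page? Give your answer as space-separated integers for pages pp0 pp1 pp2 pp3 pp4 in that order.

Answer: 1 1 1 2 1

Derivation:
Op 1: fork(P0) -> P1. 2 ppages; refcounts: pp0:2 pp1:2
Op 2: write(P0, v0, 175). refcount(pp0)=2>1 -> COPY to pp2. 3 ppages; refcounts: pp0:1 pp1:2 pp2:1
Op 3: write(P1, v1, 168). refcount(pp1)=2>1 -> COPY to pp3. 4 ppages; refcounts: pp0:1 pp1:1 pp2:1 pp3:1
Op 4: write(P1, v1, 105). refcount(pp3)=1 -> write in place. 4 ppages; refcounts: pp0:1 pp1:1 pp2:1 pp3:1
Op 5: fork(P1) -> P2. 4 ppages; refcounts: pp0:2 pp1:1 pp2:1 pp3:2
Op 6: write(P0, v1, 195). refcount(pp1)=1 -> write in place. 4 ppages; refcounts: pp0:2 pp1:1 pp2:1 pp3:2
Op 7: write(P2, v0, 196). refcount(pp0)=2>1 -> COPY to pp4. 5 ppages; refcounts: pp0:1 pp1:1 pp2:1 pp3:2 pp4:1
Op 8: read(P0, v0) -> 175. No state change.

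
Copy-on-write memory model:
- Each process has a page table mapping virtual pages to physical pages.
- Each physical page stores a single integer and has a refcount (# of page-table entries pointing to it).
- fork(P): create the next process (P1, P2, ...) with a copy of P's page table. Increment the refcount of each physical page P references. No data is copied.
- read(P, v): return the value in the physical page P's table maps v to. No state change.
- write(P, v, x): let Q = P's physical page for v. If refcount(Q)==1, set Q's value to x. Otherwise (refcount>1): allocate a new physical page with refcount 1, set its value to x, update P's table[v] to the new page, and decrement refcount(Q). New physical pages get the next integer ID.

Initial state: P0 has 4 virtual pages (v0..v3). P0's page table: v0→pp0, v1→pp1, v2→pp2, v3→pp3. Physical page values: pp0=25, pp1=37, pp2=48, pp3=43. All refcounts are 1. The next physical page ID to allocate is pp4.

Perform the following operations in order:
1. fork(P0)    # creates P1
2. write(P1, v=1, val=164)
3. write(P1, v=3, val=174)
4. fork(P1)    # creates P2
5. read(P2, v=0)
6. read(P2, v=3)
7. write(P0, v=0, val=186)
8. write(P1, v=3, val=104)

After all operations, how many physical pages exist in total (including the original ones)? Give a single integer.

Answer: 8

Derivation:
Op 1: fork(P0) -> P1. 4 ppages; refcounts: pp0:2 pp1:2 pp2:2 pp3:2
Op 2: write(P1, v1, 164). refcount(pp1)=2>1 -> COPY to pp4. 5 ppages; refcounts: pp0:2 pp1:1 pp2:2 pp3:2 pp4:1
Op 3: write(P1, v3, 174). refcount(pp3)=2>1 -> COPY to pp5. 6 ppages; refcounts: pp0:2 pp1:1 pp2:2 pp3:1 pp4:1 pp5:1
Op 4: fork(P1) -> P2. 6 ppages; refcounts: pp0:3 pp1:1 pp2:3 pp3:1 pp4:2 pp5:2
Op 5: read(P2, v0) -> 25. No state change.
Op 6: read(P2, v3) -> 174. No state change.
Op 7: write(P0, v0, 186). refcount(pp0)=3>1 -> COPY to pp6. 7 ppages; refcounts: pp0:2 pp1:1 pp2:3 pp3:1 pp4:2 pp5:2 pp6:1
Op 8: write(P1, v3, 104). refcount(pp5)=2>1 -> COPY to pp7. 8 ppages; refcounts: pp0:2 pp1:1 pp2:3 pp3:1 pp4:2 pp5:1 pp6:1 pp7:1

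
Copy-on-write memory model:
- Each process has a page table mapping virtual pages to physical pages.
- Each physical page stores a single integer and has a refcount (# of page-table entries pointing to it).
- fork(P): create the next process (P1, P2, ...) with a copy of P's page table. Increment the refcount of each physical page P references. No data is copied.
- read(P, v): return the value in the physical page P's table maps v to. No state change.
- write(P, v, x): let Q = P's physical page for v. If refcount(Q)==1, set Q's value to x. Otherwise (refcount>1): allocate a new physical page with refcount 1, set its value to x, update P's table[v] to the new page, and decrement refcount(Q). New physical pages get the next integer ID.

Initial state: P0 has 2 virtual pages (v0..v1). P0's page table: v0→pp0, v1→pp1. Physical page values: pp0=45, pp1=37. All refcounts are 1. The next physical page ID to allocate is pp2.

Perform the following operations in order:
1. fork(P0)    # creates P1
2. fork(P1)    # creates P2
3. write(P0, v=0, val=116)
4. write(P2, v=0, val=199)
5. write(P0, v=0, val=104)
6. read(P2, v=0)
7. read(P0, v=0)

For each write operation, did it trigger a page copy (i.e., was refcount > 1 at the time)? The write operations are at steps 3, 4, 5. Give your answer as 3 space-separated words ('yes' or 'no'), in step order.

Op 1: fork(P0) -> P1. 2 ppages; refcounts: pp0:2 pp1:2
Op 2: fork(P1) -> P2. 2 ppages; refcounts: pp0:3 pp1:3
Op 3: write(P0, v0, 116). refcount(pp0)=3>1 -> COPY to pp2. 3 ppages; refcounts: pp0:2 pp1:3 pp2:1
Op 4: write(P2, v0, 199). refcount(pp0)=2>1 -> COPY to pp3. 4 ppages; refcounts: pp0:1 pp1:3 pp2:1 pp3:1
Op 5: write(P0, v0, 104). refcount(pp2)=1 -> write in place. 4 ppages; refcounts: pp0:1 pp1:3 pp2:1 pp3:1
Op 6: read(P2, v0) -> 199. No state change.
Op 7: read(P0, v0) -> 104. No state change.

yes yes no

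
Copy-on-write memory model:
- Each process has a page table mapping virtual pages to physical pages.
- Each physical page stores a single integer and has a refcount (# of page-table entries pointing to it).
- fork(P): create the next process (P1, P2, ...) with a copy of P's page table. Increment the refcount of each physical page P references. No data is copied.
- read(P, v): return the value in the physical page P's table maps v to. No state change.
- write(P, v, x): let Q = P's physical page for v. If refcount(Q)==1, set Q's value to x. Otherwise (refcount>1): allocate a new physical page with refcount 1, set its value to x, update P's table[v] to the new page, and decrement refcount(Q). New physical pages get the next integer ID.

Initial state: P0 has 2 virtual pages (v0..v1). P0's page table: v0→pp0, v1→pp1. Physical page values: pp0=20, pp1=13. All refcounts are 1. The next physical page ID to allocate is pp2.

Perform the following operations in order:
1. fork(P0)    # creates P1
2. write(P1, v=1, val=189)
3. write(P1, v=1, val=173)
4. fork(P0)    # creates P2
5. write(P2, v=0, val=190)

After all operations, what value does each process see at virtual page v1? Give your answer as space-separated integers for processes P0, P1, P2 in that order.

Answer: 13 173 13

Derivation:
Op 1: fork(P0) -> P1. 2 ppages; refcounts: pp0:2 pp1:2
Op 2: write(P1, v1, 189). refcount(pp1)=2>1 -> COPY to pp2. 3 ppages; refcounts: pp0:2 pp1:1 pp2:1
Op 3: write(P1, v1, 173). refcount(pp2)=1 -> write in place. 3 ppages; refcounts: pp0:2 pp1:1 pp2:1
Op 4: fork(P0) -> P2. 3 ppages; refcounts: pp0:3 pp1:2 pp2:1
Op 5: write(P2, v0, 190). refcount(pp0)=3>1 -> COPY to pp3. 4 ppages; refcounts: pp0:2 pp1:2 pp2:1 pp3:1
P0: v1 -> pp1 = 13
P1: v1 -> pp2 = 173
P2: v1 -> pp1 = 13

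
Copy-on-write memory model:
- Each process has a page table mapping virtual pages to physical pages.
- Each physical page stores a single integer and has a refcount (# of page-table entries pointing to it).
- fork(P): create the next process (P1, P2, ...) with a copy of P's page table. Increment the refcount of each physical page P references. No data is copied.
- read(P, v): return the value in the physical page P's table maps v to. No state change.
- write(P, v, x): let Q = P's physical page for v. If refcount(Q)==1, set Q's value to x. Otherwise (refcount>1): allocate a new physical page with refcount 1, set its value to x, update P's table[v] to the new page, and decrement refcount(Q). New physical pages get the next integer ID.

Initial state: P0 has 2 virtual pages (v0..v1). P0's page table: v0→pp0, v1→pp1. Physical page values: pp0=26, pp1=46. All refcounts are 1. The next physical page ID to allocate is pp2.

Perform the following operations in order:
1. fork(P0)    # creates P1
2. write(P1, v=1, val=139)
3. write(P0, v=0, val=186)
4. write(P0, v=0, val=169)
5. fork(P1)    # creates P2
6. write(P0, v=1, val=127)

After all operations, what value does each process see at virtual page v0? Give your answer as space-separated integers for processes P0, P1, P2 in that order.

Op 1: fork(P0) -> P1. 2 ppages; refcounts: pp0:2 pp1:2
Op 2: write(P1, v1, 139). refcount(pp1)=2>1 -> COPY to pp2. 3 ppages; refcounts: pp0:2 pp1:1 pp2:1
Op 3: write(P0, v0, 186). refcount(pp0)=2>1 -> COPY to pp3. 4 ppages; refcounts: pp0:1 pp1:1 pp2:1 pp3:1
Op 4: write(P0, v0, 169). refcount(pp3)=1 -> write in place. 4 ppages; refcounts: pp0:1 pp1:1 pp2:1 pp3:1
Op 5: fork(P1) -> P2. 4 ppages; refcounts: pp0:2 pp1:1 pp2:2 pp3:1
Op 6: write(P0, v1, 127). refcount(pp1)=1 -> write in place. 4 ppages; refcounts: pp0:2 pp1:1 pp2:2 pp3:1
P0: v0 -> pp3 = 169
P1: v0 -> pp0 = 26
P2: v0 -> pp0 = 26

Answer: 169 26 26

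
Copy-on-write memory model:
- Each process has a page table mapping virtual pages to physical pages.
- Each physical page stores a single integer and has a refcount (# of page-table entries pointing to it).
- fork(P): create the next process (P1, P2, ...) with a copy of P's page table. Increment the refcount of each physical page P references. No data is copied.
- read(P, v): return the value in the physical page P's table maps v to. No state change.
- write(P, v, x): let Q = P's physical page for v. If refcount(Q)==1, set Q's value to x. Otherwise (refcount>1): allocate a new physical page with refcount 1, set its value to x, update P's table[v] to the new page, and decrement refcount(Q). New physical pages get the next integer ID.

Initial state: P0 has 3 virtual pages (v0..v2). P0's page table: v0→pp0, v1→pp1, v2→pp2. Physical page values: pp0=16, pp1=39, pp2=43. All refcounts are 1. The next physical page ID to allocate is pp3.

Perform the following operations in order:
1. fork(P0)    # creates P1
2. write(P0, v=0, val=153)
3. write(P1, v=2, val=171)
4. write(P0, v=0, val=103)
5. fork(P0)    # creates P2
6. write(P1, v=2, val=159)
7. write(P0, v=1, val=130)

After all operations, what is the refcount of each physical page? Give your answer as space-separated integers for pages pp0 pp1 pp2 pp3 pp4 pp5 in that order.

Op 1: fork(P0) -> P1. 3 ppages; refcounts: pp0:2 pp1:2 pp2:2
Op 2: write(P0, v0, 153). refcount(pp0)=2>1 -> COPY to pp3. 4 ppages; refcounts: pp0:1 pp1:2 pp2:2 pp3:1
Op 3: write(P1, v2, 171). refcount(pp2)=2>1 -> COPY to pp4. 5 ppages; refcounts: pp0:1 pp1:2 pp2:1 pp3:1 pp4:1
Op 4: write(P0, v0, 103). refcount(pp3)=1 -> write in place. 5 ppages; refcounts: pp0:1 pp1:2 pp2:1 pp3:1 pp4:1
Op 5: fork(P0) -> P2. 5 ppages; refcounts: pp0:1 pp1:3 pp2:2 pp3:2 pp4:1
Op 6: write(P1, v2, 159). refcount(pp4)=1 -> write in place. 5 ppages; refcounts: pp0:1 pp1:3 pp2:2 pp3:2 pp4:1
Op 7: write(P0, v1, 130). refcount(pp1)=3>1 -> COPY to pp5. 6 ppages; refcounts: pp0:1 pp1:2 pp2:2 pp3:2 pp4:1 pp5:1

Answer: 1 2 2 2 1 1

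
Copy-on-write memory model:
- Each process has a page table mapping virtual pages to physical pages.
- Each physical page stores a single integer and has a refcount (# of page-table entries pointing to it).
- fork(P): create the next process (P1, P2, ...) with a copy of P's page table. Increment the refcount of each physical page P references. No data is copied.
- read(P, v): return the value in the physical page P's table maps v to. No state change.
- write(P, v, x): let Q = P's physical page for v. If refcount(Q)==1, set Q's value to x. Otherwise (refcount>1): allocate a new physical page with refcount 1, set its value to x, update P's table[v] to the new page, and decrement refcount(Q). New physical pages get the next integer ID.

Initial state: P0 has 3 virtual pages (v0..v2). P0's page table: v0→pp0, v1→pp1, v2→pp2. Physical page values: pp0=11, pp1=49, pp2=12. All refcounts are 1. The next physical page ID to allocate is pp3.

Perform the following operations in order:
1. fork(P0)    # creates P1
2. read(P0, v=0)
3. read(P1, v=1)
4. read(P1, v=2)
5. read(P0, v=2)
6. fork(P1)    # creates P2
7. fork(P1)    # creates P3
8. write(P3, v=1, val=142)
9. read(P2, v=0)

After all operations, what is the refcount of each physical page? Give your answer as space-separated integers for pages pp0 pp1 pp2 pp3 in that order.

Answer: 4 3 4 1

Derivation:
Op 1: fork(P0) -> P1. 3 ppages; refcounts: pp0:2 pp1:2 pp2:2
Op 2: read(P0, v0) -> 11. No state change.
Op 3: read(P1, v1) -> 49. No state change.
Op 4: read(P1, v2) -> 12. No state change.
Op 5: read(P0, v2) -> 12. No state change.
Op 6: fork(P1) -> P2. 3 ppages; refcounts: pp0:3 pp1:3 pp2:3
Op 7: fork(P1) -> P3. 3 ppages; refcounts: pp0:4 pp1:4 pp2:4
Op 8: write(P3, v1, 142). refcount(pp1)=4>1 -> COPY to pp3. 4 ppages; refcounts: pp0:4 pp1:3 pp2:4 pp3:1
Op 9: read(P2, v0) -> 11. No state change.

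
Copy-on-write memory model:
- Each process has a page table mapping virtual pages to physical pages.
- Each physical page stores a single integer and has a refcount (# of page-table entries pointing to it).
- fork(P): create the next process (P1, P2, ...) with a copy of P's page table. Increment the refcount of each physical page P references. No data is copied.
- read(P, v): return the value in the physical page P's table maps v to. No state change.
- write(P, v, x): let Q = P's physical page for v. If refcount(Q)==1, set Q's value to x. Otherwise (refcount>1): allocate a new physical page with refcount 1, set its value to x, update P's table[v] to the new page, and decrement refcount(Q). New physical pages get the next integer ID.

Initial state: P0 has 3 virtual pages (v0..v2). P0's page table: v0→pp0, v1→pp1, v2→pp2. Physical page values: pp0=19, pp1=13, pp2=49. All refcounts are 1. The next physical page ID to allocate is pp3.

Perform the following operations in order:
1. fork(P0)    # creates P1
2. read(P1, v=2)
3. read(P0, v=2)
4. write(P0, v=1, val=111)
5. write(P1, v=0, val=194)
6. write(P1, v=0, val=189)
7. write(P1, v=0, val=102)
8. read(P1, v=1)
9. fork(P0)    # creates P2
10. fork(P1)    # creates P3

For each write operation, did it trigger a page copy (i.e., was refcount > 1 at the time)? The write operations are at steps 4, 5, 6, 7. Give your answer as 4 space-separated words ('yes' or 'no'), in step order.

Op 1: fork(P0) -> P1. 3 ppages; refcounts: pp0:2 pp1:2 pp2:2
Op 2: read(P1, v2) -> 49. No state change.
Op 3: read(P0, v2) -> 49. No state change.
Op 4: write(P0, v1, 111). refcount(pp1)=2>1 -> COPY to pp3. 4 ppages; refcounts: pp0:2 pp1:1 pp2:2 pp3:1
Op 5: write(P1, v0, 194). refcount(pp0)=2>1 -> COPY to pp4. 5 ppages; refcounts: pp0:1 pp1:1 pp2:2 pp3:1 pp4:1
Op 6: write(P1, v0, 189). refcount(pp4)=1 -> write in place. 5 ppages; refcounts: pp0:1 pp1:1 pp2:2 pp3:1 pp4:1
Op 7: write(P1, v0, 102). refcount(pp4)=1 -> write in place. 5 ppages; refcounts: pp0:1 pp1:1 pp2:2 pp3:1 pp4:1
Op 8: read(P1, v1) -> 13. No state change.
Op 9: fork(P0) -> P2. 5 ppages; refcounts: pp0:2 pp1:1 pp2:3 pp3:2 pp4:1
Op 10: fork(P1) -> P3. 5 ppages; refcounts: pp0:2 pp1:2 pp2:4 pp3:2 pp4:2

yes yes no no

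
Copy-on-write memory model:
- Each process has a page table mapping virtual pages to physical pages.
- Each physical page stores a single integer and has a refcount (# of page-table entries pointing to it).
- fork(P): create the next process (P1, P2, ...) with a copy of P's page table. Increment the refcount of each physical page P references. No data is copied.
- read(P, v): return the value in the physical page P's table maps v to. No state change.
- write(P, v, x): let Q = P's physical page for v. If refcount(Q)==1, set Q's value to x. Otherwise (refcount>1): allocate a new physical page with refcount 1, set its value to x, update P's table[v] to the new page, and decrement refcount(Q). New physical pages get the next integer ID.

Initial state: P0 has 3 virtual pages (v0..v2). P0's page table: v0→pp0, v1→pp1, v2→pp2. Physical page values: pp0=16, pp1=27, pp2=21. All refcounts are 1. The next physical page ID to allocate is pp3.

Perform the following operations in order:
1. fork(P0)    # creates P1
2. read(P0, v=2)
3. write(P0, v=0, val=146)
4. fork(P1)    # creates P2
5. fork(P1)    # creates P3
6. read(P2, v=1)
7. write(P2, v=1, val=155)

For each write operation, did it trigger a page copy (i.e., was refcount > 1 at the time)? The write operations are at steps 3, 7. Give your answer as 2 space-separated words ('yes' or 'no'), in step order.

Op 1: fork(P0) -> P1. 3 ppages; refcounts: pp0:2 pp1:2 pp2:2
Op 2: read(P0, v2) -> 21. No state change.
Op 3: write(P0, v0, 146). refcount(pp0)=2>1 -> COPY to pp3. 4 ppages; refcounts: pp0:1 pp1:2 pp2:2 pp3:1
Op 4: fork(P1) -> P2. 4 ppages; refcounts: pp0:2 pp1:3 pp2:3 pp3:1
Op 5: fork(P1) -> P3. 4 ppages; refcounts: pp0:3 pp1:4 pp2:4 pp3:1
Op 6: read(P2, v1) -> 27. No state change.
Op 7: write(P2, v1, 155). refcount(pp1)=4>1 -> COPY to pp4. 5 ppages; refcounts: pp0:3 pp1:3 pp2:4 pp3:1 pp4:1

yes yes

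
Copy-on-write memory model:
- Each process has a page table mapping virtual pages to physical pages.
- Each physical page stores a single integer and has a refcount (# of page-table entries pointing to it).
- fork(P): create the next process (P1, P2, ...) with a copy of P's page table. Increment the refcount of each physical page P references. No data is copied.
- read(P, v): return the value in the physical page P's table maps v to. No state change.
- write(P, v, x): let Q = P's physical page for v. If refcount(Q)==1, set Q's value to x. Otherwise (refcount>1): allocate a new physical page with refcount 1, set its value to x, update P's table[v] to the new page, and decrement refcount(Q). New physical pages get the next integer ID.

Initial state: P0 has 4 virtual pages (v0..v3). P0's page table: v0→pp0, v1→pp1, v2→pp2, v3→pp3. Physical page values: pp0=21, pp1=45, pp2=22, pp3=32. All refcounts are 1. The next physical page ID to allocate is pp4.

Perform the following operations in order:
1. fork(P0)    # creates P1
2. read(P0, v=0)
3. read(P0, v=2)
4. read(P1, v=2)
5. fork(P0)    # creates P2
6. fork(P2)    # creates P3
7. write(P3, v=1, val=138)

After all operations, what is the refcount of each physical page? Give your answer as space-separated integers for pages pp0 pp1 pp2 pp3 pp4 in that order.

Answer: 4 3 4 4 1

Derivation:
Op 1: fork(P0) -> P1. 4 ppages; refcounts: pp0:2 pp1:2 pp2:2 pp3:2
Op 2: read(P0, v0) -> 21. No state change.
Op 3: read(P0, v2) -> 22. No state change.
Op 4: read(P1, v2) -> 22. No state change.
Op 5: fork(P0) -> P2. 4 ppages; refcounts: pp0:3 pp1:3 pp2:3 pp3:3
Op 6: fork(P2) -> P3. 4 ppages; refcounts: pp0:4 pp1:4 pp2:4 pp3:4
Op 7: write(P3, v1, 138). refcount(pp1)=4>1 -> COPY to pp4. 5 ppages; refcounts: pp0:4 pp1:3 pp2:4 pp3:4 pp4:1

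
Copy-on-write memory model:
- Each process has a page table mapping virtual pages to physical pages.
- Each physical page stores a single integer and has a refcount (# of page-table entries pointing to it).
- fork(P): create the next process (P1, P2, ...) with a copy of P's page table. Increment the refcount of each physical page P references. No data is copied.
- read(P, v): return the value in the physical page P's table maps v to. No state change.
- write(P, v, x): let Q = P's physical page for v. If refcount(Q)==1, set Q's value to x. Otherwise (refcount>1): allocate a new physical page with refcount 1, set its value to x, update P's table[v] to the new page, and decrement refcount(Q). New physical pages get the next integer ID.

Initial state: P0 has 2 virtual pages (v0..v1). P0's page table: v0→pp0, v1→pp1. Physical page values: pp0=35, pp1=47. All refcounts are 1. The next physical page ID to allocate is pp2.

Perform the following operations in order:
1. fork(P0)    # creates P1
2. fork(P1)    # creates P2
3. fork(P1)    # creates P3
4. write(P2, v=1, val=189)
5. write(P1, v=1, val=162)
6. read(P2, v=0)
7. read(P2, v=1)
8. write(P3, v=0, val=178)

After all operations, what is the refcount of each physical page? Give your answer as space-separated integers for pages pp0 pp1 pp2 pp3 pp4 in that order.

Answer: 3 2 1 1 1

Derivation:
Op 1: fork(P0) -> P1. 2 ppages; refcounts: pp0:2 pp1:2
Op 2: fork(P1) -> P2. 2 ppages; refcounts: pp0:3 pp1:3
Op 3: fork(P1) -> P3. 2 ppages; refcounts: pp0:4 pp1:4
Op 4: write(P2, v1, 189). refcount(pp1)=4>1 -> COPY to pp2. 3 ppages; refcounts: pp0:4 pp1:3 pp2:1
Op 5: write(P1, v1, 162). refcount(pp1)=3>1 -> COPY to pp3. 4 ppages; refcounts: pp0:4 pp1:2 pp2:1 pp3:1
Op 6: read(P2, v0) -> 35. No state change.
Op 7: read(P2, v1) -> 189. No state change.
Op 8: write(P3, v0, 178). refcount(pp0)=4>1 -> COPY to pp4. 5 ppages; refcounts: pp0:3 pp1:2 pp2:1 pp3:1 pp4:1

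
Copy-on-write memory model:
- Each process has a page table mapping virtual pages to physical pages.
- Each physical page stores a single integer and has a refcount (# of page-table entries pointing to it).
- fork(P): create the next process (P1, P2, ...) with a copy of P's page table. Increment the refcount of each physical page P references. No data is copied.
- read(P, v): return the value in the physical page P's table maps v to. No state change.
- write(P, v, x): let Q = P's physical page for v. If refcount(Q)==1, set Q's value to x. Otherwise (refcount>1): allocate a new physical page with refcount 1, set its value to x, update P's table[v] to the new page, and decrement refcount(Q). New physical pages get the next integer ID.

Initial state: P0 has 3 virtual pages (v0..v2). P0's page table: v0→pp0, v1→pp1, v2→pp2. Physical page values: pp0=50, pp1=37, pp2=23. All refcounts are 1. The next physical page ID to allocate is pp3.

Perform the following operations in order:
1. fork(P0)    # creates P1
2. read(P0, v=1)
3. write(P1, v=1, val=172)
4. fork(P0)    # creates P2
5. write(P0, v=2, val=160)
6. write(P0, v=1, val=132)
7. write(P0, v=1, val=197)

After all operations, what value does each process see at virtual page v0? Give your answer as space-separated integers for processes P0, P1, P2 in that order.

Answer: 50 50 50

Derivation:
Op 1: fork(P0) -> P1. 3 ppages; refcounts: pp0:2 pp1:2 pp2:2
Op 2: read(P0, v1) -> 37. No state change.
Op 3: write(P1, v1, 172). refcount(pp1)=2>1 -> COPY to pp3. 4 ppages; refcounts: pp0:2 pp1:1 pp2:2 pp3:1
Op 4: fork(P0) -> P2. 4 ppages; refcounts: pp0:3 pp1:2 pp2:3 pp3:1
Op 5: write(P0, v2, 160). refcount(pp2)=3>1 -> COPY to pp4. 5 ppages; refcounts: pp0:3 pp1:2 pp2:2 pp3:1 pp4:1
Op 6: write(P0, v1, 132). refcount(pp1)=2>1 -> COPY to pp5. 6 ppages; refcounts: pp0:3 pp1:1 pp2:2 pp3:1 pp4:1 pp5:1
Op 7: write(P0, v1, 197). refcount(pp5)=1 -> write in place. 6 ppages; refcounts: pp0:3 pp1:1 pp2:2 pp3:1 pp4:1 pp5:1
P0: v0 -> pp0 = 50
P1: v0 -> pp0 = 50
P2: v0 -> pp0 = 50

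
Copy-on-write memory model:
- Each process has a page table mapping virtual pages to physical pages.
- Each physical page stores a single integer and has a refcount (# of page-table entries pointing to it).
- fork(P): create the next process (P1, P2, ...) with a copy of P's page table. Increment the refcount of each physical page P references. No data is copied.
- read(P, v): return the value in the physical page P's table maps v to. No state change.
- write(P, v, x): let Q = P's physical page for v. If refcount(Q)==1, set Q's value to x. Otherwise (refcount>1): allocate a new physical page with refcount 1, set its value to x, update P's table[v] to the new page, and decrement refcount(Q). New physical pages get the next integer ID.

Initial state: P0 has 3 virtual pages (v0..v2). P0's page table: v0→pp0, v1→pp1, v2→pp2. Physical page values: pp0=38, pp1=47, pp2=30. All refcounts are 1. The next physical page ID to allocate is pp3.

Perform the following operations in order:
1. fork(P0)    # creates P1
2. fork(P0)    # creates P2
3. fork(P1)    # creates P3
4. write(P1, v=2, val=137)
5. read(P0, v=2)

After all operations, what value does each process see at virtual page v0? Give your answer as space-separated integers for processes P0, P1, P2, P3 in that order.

Answer: 38 38 38 38

Derivation:
Op 1: fork(P0) -> P1. 3 ppages; refcounts: pp0:2 pp1:2 pp2:2
Op 2: fork(P0) -> P2. 3 ppages; refcounts: pp0:3 pp1:3 pp2:3
Op 3: fork(P1) -> P3. 3 ppages; refcounts: pp0:4 pp1:4 pp2:4
Op 4: write(P1, v2, 137). refcount(pp2)=4>1 -> COPY to pp3. 4 ppages; refcounts: pp0:4 pp1:4 pp2:3 pp3:1
Op 5: read(P0, v2) -> 30. No state change.
P0: v0 -> pp0 = 38
P1: v0 -> pp0 = 38
P2: v0 -> pp0 = 38
P3: v0 -> pp0 = 38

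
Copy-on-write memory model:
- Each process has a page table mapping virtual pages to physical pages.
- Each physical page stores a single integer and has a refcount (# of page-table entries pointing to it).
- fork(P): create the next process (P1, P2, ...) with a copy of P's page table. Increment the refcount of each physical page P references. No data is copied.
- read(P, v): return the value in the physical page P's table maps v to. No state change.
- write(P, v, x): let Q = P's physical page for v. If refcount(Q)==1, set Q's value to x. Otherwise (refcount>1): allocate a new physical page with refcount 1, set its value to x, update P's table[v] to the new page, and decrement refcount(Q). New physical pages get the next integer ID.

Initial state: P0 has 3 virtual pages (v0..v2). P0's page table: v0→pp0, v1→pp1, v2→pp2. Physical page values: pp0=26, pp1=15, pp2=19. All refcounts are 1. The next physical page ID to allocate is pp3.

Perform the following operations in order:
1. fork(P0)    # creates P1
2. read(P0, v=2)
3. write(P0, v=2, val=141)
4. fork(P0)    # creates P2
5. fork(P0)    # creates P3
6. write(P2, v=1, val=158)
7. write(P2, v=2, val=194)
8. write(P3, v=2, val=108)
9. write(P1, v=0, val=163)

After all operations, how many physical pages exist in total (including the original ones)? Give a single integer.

Op 1: fork(P0) -> P1. 3 ppages; refcounts: pp0:2 pp1:2 pp2:2
Op 2: read(P0, v2) -> 19. No state change.
Op 3: write(P0, v2, 141). refcount(pp2)=2>1 -> COPY to pp3. 4 ppages; refcounts: pp0:2 pp1:2 pp2:1 pp3:1
Op 4: fork(P0) -> P2. 4 ppages; refcounts: pp0:3 pp1:3 pp2:1 pp3:2
Op 5: fork(P0) -> P3. 4 ppages; refcounts: pp0:4 pp1:4 pp2:1 pp3:3
Op 6: write(P2, v1, 158). refcount(pp1)=4>1 -> COPY to pp4. 5 ppages; refcounts: pp0:4 pp1:3 pp2:1 pp3:3 pp4:1
Op 7: write(P2, v2, 194). refcount(pp3)=3>1 -> COPY to pp5. 6 ppages; refcounts: pp0:4 pp1:3 pp2:1 pp3:2 pp4:1 pp5:1
Op 8: write(P3, v2, 108). refcount(pp3)=2>1 -> COPY to pp6. 7 ppages; refcounts: pp0:4 pp1:3 pp2:1 pp3:1 pp4:1 pp5:1 pp6:1
Op 9: write(P1, v0, 163). refcount(pp0)=4>1 -> COPY to pp7. 8 ppages; refcounts: pp0:3 pp1:3 pp2:1 pp3:1 pp4:1 pp5:1 pp6:1 pp7:1

Answer: 8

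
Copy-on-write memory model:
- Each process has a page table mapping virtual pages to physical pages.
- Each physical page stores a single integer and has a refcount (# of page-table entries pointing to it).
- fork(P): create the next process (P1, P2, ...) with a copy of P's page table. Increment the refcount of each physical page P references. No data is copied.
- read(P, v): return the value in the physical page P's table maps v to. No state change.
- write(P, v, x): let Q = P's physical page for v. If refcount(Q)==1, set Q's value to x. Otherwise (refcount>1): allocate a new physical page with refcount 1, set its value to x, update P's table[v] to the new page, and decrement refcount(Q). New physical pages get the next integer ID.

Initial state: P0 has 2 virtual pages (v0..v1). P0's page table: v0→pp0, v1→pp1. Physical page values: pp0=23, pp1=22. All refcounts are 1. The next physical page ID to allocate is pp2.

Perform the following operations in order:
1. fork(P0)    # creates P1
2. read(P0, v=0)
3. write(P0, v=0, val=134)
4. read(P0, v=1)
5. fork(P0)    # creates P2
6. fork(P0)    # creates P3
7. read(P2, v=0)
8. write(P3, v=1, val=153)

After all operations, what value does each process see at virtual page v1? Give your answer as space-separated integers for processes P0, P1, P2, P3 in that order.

Op 1: fork(P0) -> P1. 2 ppages; refcounts: pp0:2 pp1:2
Op 2: read(P0, v0) -> 23. No state change.
Op 3: write(P0, v0, 134). refcount(pp0)=2>1 -> COPY to pp2. 3 ppages; refcounts: pp0:1 pp1:2 pp2:1
Op 4: read(P0, v1) -> 22. No state change.
Op 5: fork(P0) -> P2. 3 ppages; refcounts: pp0:1 pp1:3 pp2:2
Op 6: fork(P0) -> P3. 3 ppages; refcounts: pp0:1 pp1:4 pp2:3
Op 7: read(P2, v0) -> 134. No state change.
Op 8: write(P3, v1, 153). refcount(pp1)=4>1 -> COPY to pp3. 4 ppages; refcounts: pp0:1 pp1:3 pp2:3 pp3:1
P0: v1 -> pp1 = 22
P1: v1 -> pp1 = 22
P2: v1 -> pp1 = 22
P3: v1 -> pp3 = 153

Answer: 22 22 22 153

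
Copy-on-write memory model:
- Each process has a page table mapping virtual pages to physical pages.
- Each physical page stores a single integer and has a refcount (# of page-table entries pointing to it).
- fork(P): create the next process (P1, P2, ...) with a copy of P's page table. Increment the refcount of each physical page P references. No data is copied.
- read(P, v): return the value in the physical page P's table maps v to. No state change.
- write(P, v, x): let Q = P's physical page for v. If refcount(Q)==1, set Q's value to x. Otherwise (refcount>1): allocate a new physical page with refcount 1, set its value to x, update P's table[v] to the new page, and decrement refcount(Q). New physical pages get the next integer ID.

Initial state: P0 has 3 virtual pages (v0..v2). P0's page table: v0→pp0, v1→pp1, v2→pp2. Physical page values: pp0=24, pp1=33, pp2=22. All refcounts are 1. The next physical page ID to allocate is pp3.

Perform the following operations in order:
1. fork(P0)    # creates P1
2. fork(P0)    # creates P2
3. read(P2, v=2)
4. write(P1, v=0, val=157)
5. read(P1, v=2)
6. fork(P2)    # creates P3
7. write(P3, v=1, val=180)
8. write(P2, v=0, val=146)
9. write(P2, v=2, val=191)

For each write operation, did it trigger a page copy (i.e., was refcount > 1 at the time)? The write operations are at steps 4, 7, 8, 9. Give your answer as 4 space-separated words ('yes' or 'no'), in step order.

Op 1: fork(P0) -> P1. 3 ppages; refcounts: pp0:2 pp1:2 pp2:2
Op 2: fork(P0) -> P2. 3 ppages; refcounts: pp0:3 pp1:3 pp2:3
Op 3: read(P2, v2) -> 22. No state change.
Op 4: write(P1, v0, 157). refcount(pp0)=3>1 -> COPY to pp3. 4 ppages; refcounts: pp0:2 pp1:3 pp2:3 pp3:1
Op 5: read(P1, v2) -> 22. No state change.
Op 6: fork(P2) -> P3. 4 ppages; refcounts: pp0:3 pp1:4 pp2:4 pp3:1
Op 7: write(P3, v1, 180). refcount(pp1)=4>1 -> COPY to pp4. 5 ppages; refcounts: pp0:3 pp1:3 pp2:4 pp3:1 pp4:1
Op 8: write(P2, v0, 146). refcount(pp0)=3>1 -> COPY to pp5. 6 ppages; refcounts: pp0:2 pp1:3 pp2:4 pp3:1 pp4:1 pp5:1
Op 9: write(P2, v2, 191). refcount(pp2)=4>1 -> COPY to pp6. 7 ppages; refcounts: pp0:2 pp1:3 pp2:3 pp3:1 pp4:1 pp5:1 pp6:1

yes yes yes yes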